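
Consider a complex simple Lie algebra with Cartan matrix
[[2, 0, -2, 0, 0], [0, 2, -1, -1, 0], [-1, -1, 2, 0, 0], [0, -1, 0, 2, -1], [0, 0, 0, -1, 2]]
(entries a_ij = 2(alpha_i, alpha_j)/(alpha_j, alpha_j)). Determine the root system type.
C_5 (sp(10))

The matrix has rank 5 with 2's on the diagonal. Reading the off-diagonal entries as Dynkin edges (a single edge where a_ij = a_ji = -1; a double or triple edge where a_ij * a_ji = 2 or 3), the diagram is a chain of 5 nodes with a double edge at one end; the terminal node there is the unique long simple root (C_5). One simple-root ordering that puts it in standard form is (alpha_5, alpha_4, alpha_2, alpha_3, alpha_1). So the algebra is type C_5, i.e. sp(10).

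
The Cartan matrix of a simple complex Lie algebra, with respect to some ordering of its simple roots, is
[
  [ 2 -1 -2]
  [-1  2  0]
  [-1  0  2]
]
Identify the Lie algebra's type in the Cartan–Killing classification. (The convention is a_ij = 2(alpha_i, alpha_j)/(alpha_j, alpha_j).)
B_3

The matrix has rank 3 with 2's on the diagonal. Reading the off-diagonal entries as Dynkin edges (a single edge where a_ij = a_ji = -1; a double or triple edge where a_ij * a_ji = 2 or 3), the diagram is a chain of 3 nodes with a double edge at one end; the terminal node there is the unique short simple root (B_3). One simple-root ordering that puts it in standard form is (alpha_2, alpha_1, alpha_3). So the algebra is type B_3, i.e. so(7).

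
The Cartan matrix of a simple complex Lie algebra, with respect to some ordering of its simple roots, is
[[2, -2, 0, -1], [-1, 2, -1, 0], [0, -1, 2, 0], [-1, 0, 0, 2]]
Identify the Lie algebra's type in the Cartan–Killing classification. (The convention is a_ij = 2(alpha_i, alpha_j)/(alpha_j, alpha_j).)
F_4

The matrix has rank 4 with 2's on the diagonal. Reading the off-diagonal entries as Dynkin edges (a single edge where a_ij = a_ji = -1; a double or triple edge where a_ij * a_ji = 2 or 3), the diagram is a chain of 4 nodes with a double edge between the middle two (F_4). One simple-root ordering that puts it in standard form is (alpha_4, alpha_1, alpha_2, alpha_3). So the algebra is type F_4.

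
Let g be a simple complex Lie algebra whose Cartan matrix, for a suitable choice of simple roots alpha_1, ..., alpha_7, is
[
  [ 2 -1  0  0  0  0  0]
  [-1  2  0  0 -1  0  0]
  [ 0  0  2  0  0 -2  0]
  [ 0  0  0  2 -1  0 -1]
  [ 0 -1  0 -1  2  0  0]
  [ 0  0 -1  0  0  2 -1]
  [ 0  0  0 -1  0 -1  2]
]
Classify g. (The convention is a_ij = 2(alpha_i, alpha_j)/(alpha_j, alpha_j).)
The matrix has rank 7 with 2's on the diagonal. Reading the off-diagonal entries as Dynkin edges (a single edge where a_ij = a_ji = -1; a double or triple edge where a_ij * a_ji = 2 or 3), the diagram is a chain of 7 nodes with a double edge at one end; the terminal node there is the unique long simple root (C_7). One simple-root ordering that puts it in standard form is (alpha_1, alpha_2, alpha_5, alpha_4, alpha_7, alpha_6, alpha_3). So the algebra is type C_7, i.e. sp(14).

C_7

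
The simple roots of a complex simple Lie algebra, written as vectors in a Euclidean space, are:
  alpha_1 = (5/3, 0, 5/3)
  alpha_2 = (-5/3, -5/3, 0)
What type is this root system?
Compute the Cartan integers a_ij = 2(alpha_i, alpha_j)/(alpha_j, alpha_j); the resulting 2x2 Cartan matrix is
[[2, -1], [-1, 2]].
All simple roots have the same length, so the diagram is simply laced. The associated Dynkin diagram is a chain of 2 nodes with single edges (A_2), so the type is A_2 (the algebra sl(3)).

type A_2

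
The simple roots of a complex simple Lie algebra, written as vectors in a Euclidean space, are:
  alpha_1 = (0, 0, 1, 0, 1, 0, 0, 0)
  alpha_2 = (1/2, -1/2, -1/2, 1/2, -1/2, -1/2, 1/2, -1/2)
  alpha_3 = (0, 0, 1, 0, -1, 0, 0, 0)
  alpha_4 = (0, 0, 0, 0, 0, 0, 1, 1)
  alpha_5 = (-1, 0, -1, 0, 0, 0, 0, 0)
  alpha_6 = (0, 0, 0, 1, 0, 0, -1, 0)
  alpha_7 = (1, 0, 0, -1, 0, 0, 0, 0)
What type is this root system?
Compute the Cartan integers a_ij = 2(alpha_i, alpha_j)/(alpha_j, alpha_j); the resulting 7x7 Cartan matrix is
[[2, -1, 0, 0, -1, 0, 0], [-1, 2, 0, 0, 0, 0, 0], [0, 0, 2, 0, -1, 0, 0], [0, 0, 0, 2, 0, -1, 0], [-1, 0, -1, 0, 2, 0, -1], [0, 0, 0, -1, 0, 2, -1], [0, 0, 0, 0, -1, -1, 2]].
All simple roots have the same length, so the diagram is simply laced. The associated Dynkin diagram is a chain of 6 nodes with one extra node attached to the third node from one end (E_7), so the type is E_7.

E_7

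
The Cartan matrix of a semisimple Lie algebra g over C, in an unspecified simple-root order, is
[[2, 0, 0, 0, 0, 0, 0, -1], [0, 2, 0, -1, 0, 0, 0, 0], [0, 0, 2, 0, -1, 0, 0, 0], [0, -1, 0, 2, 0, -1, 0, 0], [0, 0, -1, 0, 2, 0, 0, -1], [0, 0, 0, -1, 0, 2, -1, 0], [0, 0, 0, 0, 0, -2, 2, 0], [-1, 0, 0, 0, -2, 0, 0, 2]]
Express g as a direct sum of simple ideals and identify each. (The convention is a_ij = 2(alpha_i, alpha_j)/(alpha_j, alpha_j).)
The diagram associated to this matrix has two connected components: the simple roots {alpha_2, alpha_4, alpha_6, alpha_7} form a chain of 4 nodes with a double edge at one end; the terminal node there is the unique long simple root (C_4), and {alpha_1, alpha_3, alpha_5, alpha_8} form a chain of 4 nodes with a double edge between the middle two (F_4). A semisimple Lie algebra decomposes uniquely as the direct sum of simple ideals, one per connected component of its Dynkin diagram, so g ≅ C_4 ⊕ F_4 (dimension 36 + 52 = 88).

C_4 + F_4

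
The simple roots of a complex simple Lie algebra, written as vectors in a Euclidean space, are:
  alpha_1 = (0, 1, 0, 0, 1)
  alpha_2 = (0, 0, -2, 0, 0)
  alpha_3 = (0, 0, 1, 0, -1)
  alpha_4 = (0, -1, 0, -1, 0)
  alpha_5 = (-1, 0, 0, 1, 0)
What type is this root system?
Compute the Cartan integers a_ij = 2(alpha_i, alpha_j)/(alpha_j, alpha_j); the resulting 5x5 Cartan matrix is
[[2, 0, -1, -1, 0], [0, 2, -2, 0, 0], [-1, -1, 2, 0, 0], [-1, 0, 0, 2, -1], [0, 0, 0, -1, 2]].
The roots have two lengths (squared-length ratio 2:1); the short ones are alpha_{1,3,4,5}. The associated Dynkin diagram is a chain of 5 nodes with a double edge at one end; the terminal node there is the unique long simple root (C_5), so the type is C_5 (the algebra sp(10)).

C_5 (sp(10))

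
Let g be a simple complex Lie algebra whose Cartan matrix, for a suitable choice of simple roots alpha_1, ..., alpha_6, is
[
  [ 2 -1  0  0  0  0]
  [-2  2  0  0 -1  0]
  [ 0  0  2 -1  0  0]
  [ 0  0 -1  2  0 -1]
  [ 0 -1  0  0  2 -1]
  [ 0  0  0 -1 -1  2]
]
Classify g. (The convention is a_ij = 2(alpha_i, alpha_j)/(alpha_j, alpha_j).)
B_6

The matrix has rank 6 with 2's on the diagonal. Reading the off-diagonal entries as Dynkin edges (a single edge where a_ij = a_ji = -1; a double or triple edge where a_ij * a_ji = 2 or 3), the diagram is a chain of 6 nodes with a double edge at one end; the terminal node there is the unique short simple root (B_6). One simple-root ordering that puts it in standard form is (alpha_3, alpha_4, alpha_6, alpha_5, alpha_2, alpha_1). So the algebra is type B_6, i.e. so(13).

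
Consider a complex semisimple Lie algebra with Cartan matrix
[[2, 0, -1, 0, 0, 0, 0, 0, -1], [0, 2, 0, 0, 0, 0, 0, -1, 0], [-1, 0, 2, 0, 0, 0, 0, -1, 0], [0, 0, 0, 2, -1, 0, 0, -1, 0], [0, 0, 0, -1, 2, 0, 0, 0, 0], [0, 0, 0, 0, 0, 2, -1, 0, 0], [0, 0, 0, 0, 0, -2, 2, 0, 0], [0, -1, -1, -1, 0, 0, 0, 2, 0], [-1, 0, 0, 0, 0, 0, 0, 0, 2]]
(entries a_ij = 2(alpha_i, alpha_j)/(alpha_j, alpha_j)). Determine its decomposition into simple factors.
The diagram associated to this matrix has two connected components: the simple roots {alpha_6, alpha_7} form a chain of 2 nodes with a double edge at one end; the terminal node there is the unique short simple root (B_2), and {alpha_1, alpha_2, alpha_3, alpha_4, alpha_5, alpha_8, alpha_9} form a chain of 6 nodes with one extra node attached to the third node from one end (E_7). A semisimple Lie algebra decomposes uniquely as the direct sum of simple ideals, one per connected component of its Dynkin diagram, so g ≅ B_2 ⊕ E_7 (dimension 10 + 133 = 143).

B2 + E7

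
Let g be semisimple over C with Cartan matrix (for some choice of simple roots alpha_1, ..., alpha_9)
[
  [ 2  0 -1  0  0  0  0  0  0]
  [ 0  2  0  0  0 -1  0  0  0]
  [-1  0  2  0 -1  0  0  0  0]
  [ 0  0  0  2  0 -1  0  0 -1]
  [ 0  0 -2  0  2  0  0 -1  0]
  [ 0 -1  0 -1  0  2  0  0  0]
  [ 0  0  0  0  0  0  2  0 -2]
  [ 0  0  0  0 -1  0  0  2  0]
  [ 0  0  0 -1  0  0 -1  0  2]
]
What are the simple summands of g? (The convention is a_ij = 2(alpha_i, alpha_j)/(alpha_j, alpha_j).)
The diagram associated to this matrix has two connected components: the simple roots {alpha_2, alpha_4, alpha_6, alpha_7, alpha_9} form a chain of 5 nodes with a double edge at one end; the terminal node there is the unique long simple root (C_5), and {alpha_1, alpha_3, alpha_5, alpha_8} form a chain of 4 nodes with a double edge between the middle two (F_4). A semisimple Lie algebra decomposes uniquely as the direct sum of simple ideals, one per connected component of its Dynkin diagram, so g ≅ C_5 ⊕ F_4 (dimension 55 + 52 = 107).

type C_5 + type F_4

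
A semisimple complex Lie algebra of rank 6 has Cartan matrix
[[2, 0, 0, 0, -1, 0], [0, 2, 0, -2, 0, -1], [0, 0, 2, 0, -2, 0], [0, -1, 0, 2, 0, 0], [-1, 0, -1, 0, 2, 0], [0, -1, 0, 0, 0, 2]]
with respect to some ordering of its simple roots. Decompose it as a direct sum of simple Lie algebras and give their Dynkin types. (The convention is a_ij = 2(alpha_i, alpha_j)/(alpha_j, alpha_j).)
The diagram associated to this matrix has two connected components: the simple roots {alpha_2, alpha_4, alpha_6} form a chain of 3 nodes with a double edge at one end; the terminal node there is the unique short simple root (B_3), and {alpha_1, alpha_3, alpha_5} form a chain of 3 nodes with a double edge at one end; the terminal node there is the unique long simple root (C_3). A semisimple Lie algebra decomposes uniquely as the direct sum of simple ideals, one per connected component of its Dynkin diagram, so g ≅ B_3 ⊕ C_3 (dimension 21 + 21 = 42).

B_3 (so(7)) + C_3 (sp(6))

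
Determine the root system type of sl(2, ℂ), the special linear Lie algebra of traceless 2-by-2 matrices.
A1

This is sl(2), which has dimension 2^2 - 1 = 3 and rank 2 - 1 = 1 (a Cartan subalgebra is the diagonal traceless matrices). In the classification of classical Lie algebras, the special linear algebra sl(n+1) has type A_n; here n = 1, so the Dynkin diagram is a chain of 1 nodes with single edges (A_1). Hence the type is A_1.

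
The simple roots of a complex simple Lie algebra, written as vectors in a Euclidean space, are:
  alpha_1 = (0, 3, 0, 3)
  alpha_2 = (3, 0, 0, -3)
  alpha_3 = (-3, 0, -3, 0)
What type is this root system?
Compute the Cartan integers a_ij = 2(alpha_i, alpha_j)/(alpha_j, alpha_j); the resulting 3x3 Cartan matrix is
[[2, -1, 0], [-1, 2, -1], [0, -1, 2]].
All simple roots have the same length, so the diagram is simply laced. The associated Dynkin diagram is a chain of 3 nodes with single edges (A_3), so the type is A_3 (the algebra sl(4)).

A3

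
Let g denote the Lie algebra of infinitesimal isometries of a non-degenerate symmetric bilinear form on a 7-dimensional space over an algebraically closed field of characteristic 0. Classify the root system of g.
This is so(7) with 7 odd, which has dimension 7(7-1)/2 = 21 and rank (7-1)/2 = 3. In the classification of classical Lie algebras, the orthogonal algebra so(2n+1) in an odd number of variables has type B_n; here n = 3, so the Dynkin diagram is a chain of 3 nodes with a double edge at one end; the terminal node there is the unique short simple root (B_3). Hence the type is B_3.

B3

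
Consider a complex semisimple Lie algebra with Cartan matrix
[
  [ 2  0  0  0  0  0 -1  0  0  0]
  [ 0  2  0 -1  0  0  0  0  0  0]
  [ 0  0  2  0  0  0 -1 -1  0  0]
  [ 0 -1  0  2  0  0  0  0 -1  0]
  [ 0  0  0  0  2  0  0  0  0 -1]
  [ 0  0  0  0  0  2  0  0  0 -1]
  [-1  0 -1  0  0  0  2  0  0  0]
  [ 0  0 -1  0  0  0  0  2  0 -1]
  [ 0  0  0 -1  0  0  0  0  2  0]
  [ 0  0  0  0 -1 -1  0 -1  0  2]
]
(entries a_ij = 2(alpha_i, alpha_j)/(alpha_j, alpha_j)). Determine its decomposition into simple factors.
The diagram associated to this matrix has two connected components: the simple roots {alpha_2, alpha_4, alpha_9} form a chain of 3 nodes with single edges (A_3), and {alpha_1, alpha_3, alpha_5, alpha_6, alpha_7, alpha_8, alpha_10} form a chain of 5 nodes with a fork of two nodes at one end (D_7). A semisimple Lie algebra decomposes uniquely as the direct sum of simple ideals, one per connected component of its Dynkin diagram, so g ≅ A_3 ⊕ D_7 (dimension 15 + 91 = 106).

A3 + D7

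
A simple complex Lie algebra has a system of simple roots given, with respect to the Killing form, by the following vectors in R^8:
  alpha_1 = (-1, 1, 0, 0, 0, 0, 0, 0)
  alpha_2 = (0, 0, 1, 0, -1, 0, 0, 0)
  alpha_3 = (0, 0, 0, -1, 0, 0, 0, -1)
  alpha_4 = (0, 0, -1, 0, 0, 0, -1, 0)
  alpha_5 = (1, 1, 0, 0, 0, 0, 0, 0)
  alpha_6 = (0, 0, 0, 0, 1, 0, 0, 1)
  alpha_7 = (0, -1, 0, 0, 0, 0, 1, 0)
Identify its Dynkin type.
D7

Compute the Cartan integers a_ij = 2(alpha_i, alpha_j)/(alpha_j, alpha_j); the resulting 7x7 Cartan matrix is
[[2, 0, 0, 0, 0, 0, -1], [0, 2, 0, -1, 0, -1, 0], [0, 0, 2, 0, 0, -1, 0], [0, -1, 0, 2, 0, 0, -1], [0, 0, 0, 0, 2, 0, -1], [0, -1, -1, 0, 0, 2, 0], [-1, 0, 0, -1, -1, 0, 2]].
All simple roots have the same length, so the diagram is simply laced. The associated Dynkin diagram is a chain of 5 nodes with a fork of two nodes at one end (D_7), so the type is D_7 (the algebra so(14)).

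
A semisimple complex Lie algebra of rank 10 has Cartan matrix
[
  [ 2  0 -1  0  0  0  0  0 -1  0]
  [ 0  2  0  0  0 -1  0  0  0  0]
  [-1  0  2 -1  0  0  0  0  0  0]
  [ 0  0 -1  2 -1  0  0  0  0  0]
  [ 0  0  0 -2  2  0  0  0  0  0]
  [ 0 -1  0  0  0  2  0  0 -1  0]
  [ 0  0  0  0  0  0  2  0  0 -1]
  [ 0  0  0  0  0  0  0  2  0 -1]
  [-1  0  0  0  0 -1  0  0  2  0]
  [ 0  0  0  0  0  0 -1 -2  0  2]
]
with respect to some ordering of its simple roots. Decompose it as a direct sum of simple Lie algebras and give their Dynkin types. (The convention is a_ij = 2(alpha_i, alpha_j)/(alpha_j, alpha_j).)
B3 ⊕ C7

The diagram associated to this matrix has two connected components: the simple roots {alpha_7, alpha_8, alpha_10} form a chain of 3 nodes with a double edge at one end; the terminal node there is the unique short simple root (B_3), and {alpha_1, alpha_2, alpha_3, alpha_4, alpha_5, alpha_6, alpha_9} form a chain of 7 nodes with a double edge at one end; the terminal node there is the unique long simple root (C_7). A semisimple Lie algebra decomposes uniquely as the direct sum of simple ideals, one per connected component of its Dynkin diagram, so g ≅ B_3 ⊕ C_7 (dimension 21 + 105 = 126).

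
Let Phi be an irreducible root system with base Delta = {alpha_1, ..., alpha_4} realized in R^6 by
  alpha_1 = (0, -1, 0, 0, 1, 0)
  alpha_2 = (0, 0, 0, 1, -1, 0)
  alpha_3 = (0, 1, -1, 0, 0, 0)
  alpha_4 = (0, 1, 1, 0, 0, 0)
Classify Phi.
Compute the Cartan integers a_ij = 2(alpha_i, alpha_j)/(alpha_j, alpha_j); the resulting 4x4 Cartan matrix is
[[2, -1, -1, -1], [-1, 2, 0, 0], [-1, 0, 2, 0], [-1, 0, 0, 2]].
All simple roots have the same length, so the diagram is simply laced. The associated Dynkin diagram is a chain of 2 nodes with a fork of two nodes at one end (D_4), so the type is D_4 (the algebra so(8)).

D_4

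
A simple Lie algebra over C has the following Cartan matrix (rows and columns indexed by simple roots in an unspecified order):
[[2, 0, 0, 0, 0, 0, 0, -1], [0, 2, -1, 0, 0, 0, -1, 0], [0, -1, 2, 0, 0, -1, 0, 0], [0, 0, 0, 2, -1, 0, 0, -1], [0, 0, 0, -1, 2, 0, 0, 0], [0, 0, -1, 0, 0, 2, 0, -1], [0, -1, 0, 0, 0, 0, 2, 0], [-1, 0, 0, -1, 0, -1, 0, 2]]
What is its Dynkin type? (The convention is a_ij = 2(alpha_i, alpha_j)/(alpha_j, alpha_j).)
The matrix has rank 8 with 2's on the diagonal. Reading the off-diagonal entries as Dynkin edges (a single edge where a_ij = a_ji = -1; a double or triple edge where a_ij * a_ji = 2 or 3), the diagram is a chain of 7 nodes with one extra node attached to the third node from one end (E_8). One simple-root ordering that puts it in standard form is (alpha_5, alpha_1, alpha_4, alpha_8, alpha_6, alpha_3, alpha_2, alpha_7). So the algebra is type E_8.

E_8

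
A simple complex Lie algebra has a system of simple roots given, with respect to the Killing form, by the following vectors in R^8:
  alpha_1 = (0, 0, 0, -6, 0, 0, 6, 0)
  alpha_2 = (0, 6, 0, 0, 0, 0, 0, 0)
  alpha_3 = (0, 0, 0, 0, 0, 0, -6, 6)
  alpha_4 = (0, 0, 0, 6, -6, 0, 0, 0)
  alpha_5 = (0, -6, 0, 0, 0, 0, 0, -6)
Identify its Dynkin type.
Compute the Cartan integers a_ij = 2(alpha_i, alpha_j)/(alpha_j, alpha_j); the resulting 5x5 Cartan matrix is
[[2, 0, -1, -1, 0], [0, 2, 0, 0, -1], [-1, 0, 2, 0, -1], [-1, 0, 0, 2, 0], [0, -2, -1, 0, 2]].
The roots have two lengths (squared-length ratio 2:1); the short ones are alpha_{2}. The associated Dynkin diagram is a chain of 5 nodes with a double edge at one end; the terminal node there is the unique short simple root (B_5), so the type is B_5 (the algebra so(11)).

B_5 (so(11))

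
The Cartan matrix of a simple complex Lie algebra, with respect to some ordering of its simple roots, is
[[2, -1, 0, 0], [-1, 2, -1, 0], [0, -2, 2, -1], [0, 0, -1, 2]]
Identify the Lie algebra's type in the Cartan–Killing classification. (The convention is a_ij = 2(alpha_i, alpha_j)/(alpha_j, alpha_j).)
The matrix has rank 4 with 2's on the diagonal. Reading the off-diagonal entries as Dynkin edges (a single edge where a_ij = a_ji = -1; a double or triple edge where a_ij * a_ji = 2 or 3), the diagram is a chain of 4 nodes with a double edge between the middle two (F_4). One simple-root ordering that puts it in standard form is (alpha_4, alpha_3, alpha_2, alpha_1). So the algebra is type F_4.

F_4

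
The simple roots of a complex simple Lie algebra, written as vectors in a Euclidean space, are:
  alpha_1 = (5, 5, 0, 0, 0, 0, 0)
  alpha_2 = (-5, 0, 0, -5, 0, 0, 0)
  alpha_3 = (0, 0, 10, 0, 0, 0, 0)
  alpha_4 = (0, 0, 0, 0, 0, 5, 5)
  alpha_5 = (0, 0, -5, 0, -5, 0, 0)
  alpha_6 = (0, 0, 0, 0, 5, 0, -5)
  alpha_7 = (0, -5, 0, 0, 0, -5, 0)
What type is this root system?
type C_7

Compute the Cartan integers a_ij = 2(alpha_i, alpha_j)/(alpha_j, alpha_j); the resulting 7x7 Cartan matrix is
[[2, -1, 0, 0, 0, 0, -1], [-1, 2, 0, 0, 0, 0, 0], [0, 0, 2, 0, -2, 0, 0], [0, 0, 0, 2, 0, -1, -1], [0, 0, -1, 0, 2, -1, 0], [0, 0, 0, -1, -1, 2, 0], [-1, 0, 0, -1, 0, 0, 2]].
The roots have two lengths (squared-length ratio 2:1); the short ones are alpha_{1,2,4,5,6,7}. The associated Dynkin diagram is a chain of 7 nodes with a double edge at one end; the terminal node there is the unique long simple root (C_7), so the type is C_7 (the algebra sp(14)).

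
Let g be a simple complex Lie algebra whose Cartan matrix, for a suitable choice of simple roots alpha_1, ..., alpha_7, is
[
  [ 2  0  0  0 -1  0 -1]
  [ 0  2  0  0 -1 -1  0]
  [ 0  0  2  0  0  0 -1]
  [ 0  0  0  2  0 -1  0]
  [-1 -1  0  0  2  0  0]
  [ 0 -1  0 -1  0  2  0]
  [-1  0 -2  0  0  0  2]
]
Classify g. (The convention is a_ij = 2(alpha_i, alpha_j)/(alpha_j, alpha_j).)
The matrix has rank 7 with 2's on the diagonal. Reading the off-diagonal entries as Dynkin edges (a single edge where a_ij = a_ji = -1; a double or triple edge where a_ij * a_ji = 2 or 3), the diagram is a chain of 7 nodes with a double edge at one end; the terminal node there is the unique short simple root (B_7). One simple-root ordering that puts it in standard form is (alpha_4, alpha_6, alpha_2, alpha_5, alpha_1, alpha_7, alpha_3). So the algebra is type B_7, i.e. so(15).

B_7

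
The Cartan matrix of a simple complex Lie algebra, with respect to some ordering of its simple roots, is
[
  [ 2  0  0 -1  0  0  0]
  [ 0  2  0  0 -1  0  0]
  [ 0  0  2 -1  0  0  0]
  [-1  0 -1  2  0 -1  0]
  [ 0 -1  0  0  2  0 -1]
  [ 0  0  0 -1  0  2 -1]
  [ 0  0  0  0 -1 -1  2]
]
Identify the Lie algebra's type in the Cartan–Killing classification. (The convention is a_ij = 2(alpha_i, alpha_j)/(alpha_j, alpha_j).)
The matrix has rank 7 with 2's on the diagonal. Reading the off-diagonal entries as Dynkin edges (a single edge where a_ij = a_ji = -1; a double or triple edge where a_ij * a_ji = 2 or 3), the diagram is a chain of 5 nodes with a fork of two nodes at one end (D_7). One simple-root ordering that puts it in standard form is (alpha_2, alpha_5, alpha_7, alpha_6, alpha_4, alpha_1, alpha_3). So the algebra is type D_7, i.e. so(14).

D_7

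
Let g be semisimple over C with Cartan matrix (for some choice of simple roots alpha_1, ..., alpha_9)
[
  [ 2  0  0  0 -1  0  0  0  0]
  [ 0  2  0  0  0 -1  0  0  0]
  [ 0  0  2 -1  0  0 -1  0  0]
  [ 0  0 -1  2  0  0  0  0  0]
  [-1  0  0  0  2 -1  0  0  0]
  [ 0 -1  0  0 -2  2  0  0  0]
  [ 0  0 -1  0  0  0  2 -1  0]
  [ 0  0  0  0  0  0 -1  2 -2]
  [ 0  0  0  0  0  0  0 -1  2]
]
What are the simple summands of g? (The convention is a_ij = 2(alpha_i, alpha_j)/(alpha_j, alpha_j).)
The diagram associated to this matrix has two connected components: the simple roots {alpha_3, alpha_4, alpha_7, alpha_8, alpha_9} form a chain of 5 nodes with a double edge at one end; the terminal node there is the unique short simple root (B_5), and {alpha_1, alpha_2, alpha_5, alpha_6} form a chain of 4 nodes with a double edge between the middle two (F_4). A semisimple Lie algebra decomposes uniquely as the direct sum of simple ideals, one per connected component of its Dynkin diagram, so g ≅ B_5 ⊕ F_4 (dimension 55 + 52 = 107).

B_5 (so(11)) + F_4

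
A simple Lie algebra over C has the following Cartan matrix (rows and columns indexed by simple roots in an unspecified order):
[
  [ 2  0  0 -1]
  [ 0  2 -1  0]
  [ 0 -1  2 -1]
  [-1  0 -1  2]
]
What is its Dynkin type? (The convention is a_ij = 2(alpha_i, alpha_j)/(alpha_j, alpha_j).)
A_4 (sl(5))

The matrix has rank 4 with 2's on the diagonal. Reading the off-diagonal entries as Dynkin edges (a single edge where a_ij = a_ji = -1; a double or triple edge where a_ij * a_ji = 2 or 3), the diagram is a chain of 4 nodes with single edges (A_4). One simple-root ordering that puts it in standard form is (alpha_1, alpha_4, alpha_3, alpha_2). So the algebra is type A_4, i.e. sl(5).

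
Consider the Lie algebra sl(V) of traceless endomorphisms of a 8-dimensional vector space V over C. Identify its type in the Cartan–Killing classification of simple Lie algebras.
This is sl(8), which has dimension 8^2 - 1 = 63 and rank 8 - 1 = 7 (a Cartan subalgebra is the diagonal traceless matrices). In the classification of classical Lie algebras, the special linear algebra sl(n+1) has type A_n; here n = 7, so the Dynkin diagram is a chain of 7 nodes with single edges (A_7). Hence the type is A_7.

A_7 (sl(8))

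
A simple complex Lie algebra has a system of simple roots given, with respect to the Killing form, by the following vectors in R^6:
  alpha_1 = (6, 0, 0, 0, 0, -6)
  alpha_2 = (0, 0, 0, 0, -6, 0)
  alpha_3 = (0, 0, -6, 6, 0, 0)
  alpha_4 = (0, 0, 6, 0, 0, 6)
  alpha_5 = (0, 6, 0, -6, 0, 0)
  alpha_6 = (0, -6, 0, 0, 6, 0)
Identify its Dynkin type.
B6

Compute the Cartan integers a_ij = 2(alpha_i, alpha_j)/(alpha_j, alpha_j); the resulting 6x6 Cartan matrix is
[[2, 0, 0, -1, 0, 0], [0, 2, 0, 0, 0, -1], [0, 0, 2, -1, -1, 0], [-1, 0, -1, 2, 0, 0], [0, 0, -1, 0, 2, -1], [0, -2, 0, 0, -1, 2]].
The roots have two lengths (squared-length ratio 2:1); the short ones are alpha_{2}. The associated Dynkin diagram is a chain of 6 nodes with a double edge at one end; the terminal node there is the unique short simple root (B_6), so the type is B_6 (the algebra so(13)).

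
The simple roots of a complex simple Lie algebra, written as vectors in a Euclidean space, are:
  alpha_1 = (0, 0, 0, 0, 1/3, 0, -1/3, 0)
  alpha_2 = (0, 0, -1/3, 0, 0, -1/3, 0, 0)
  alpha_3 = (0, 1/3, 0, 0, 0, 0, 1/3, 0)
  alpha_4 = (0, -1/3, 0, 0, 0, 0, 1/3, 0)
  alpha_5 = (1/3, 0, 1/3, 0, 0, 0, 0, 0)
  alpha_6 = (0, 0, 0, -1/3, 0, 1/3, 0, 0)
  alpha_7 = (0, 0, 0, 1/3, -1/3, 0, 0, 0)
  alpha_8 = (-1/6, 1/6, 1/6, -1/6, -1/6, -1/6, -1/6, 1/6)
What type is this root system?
Compute the Cartan integers a_ij = 2(alpha_i, alpha_j)/(alpha_j, alpha_j); the resulting 8x8 Cartan matrix is
[[2, 0, -1, -1, 0, 0, -1, 0], [0, 2, 0, 0, -1, -1, 0, 0], [-1, 0, 2, 0, 0, 0, 0, 0], [-1, 0, 0, 2, 0, 0, 0, -1], [0, -1, 0, 0, 2, 0, 0, 0], [0, -1, 0, 0, 0, 2, -1, 0], [-1, 0, 0, 0, 0, -1, 2, 0], [0, 0, 0, -1, 0, 0, 0, 2]].
All simple roots have the same length, so the diagram is simply laced. The associated Dynkin diagram is a chain of 7 nodes with one extra node attached to the third node from one end (E_8), so the type is E_8.

E_8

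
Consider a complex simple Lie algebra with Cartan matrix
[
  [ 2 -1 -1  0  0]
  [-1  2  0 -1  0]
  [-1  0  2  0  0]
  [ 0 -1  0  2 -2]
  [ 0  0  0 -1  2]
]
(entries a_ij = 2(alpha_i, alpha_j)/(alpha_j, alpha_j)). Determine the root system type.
type B_5

The matrix has rank 5 with 2's on the diagonal. Reading the off-diagonal entries as Dynkin edges (a single edge where a_ij = a_ji = -1; a double or triple edge where a_ij * a_ji = 2 or 3), the diagram is a chain of 5 nodes with a double edge at one end; the terminal node there is the unique short simple root (B_5). One simple-root ordering that puts it in standard form is (alpha_3, alpha_1, alpha_2, alpha_4, alpha_5). So the algebra is type B_5, i.e. so(11).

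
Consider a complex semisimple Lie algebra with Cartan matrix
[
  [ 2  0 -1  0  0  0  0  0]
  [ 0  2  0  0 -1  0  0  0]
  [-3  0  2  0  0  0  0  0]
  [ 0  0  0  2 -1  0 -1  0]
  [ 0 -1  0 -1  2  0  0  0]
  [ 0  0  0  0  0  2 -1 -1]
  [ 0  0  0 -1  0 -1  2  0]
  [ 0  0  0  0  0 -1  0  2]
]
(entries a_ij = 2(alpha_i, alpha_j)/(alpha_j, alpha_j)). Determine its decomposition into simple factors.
The diagram associated to this matrix has two connected components: the simple roots {alpha_2, alpha_4, alpha_5, alpha_6, alpha_7, alpha_8} form a chain of 6 nodes with single edges (A_6), and {alpha_1, alpha_3} form two nodes joined by a triple edge (G_2). A semisimple Lie algebra decomposes uniquely as the direct sum of simple ideals, one per connected component of its Dynkin diagram, so g ≅ A_6 ⊕ G_2 (dimension 48 + 14 = 62).

A_6 (sl(7)) ⊕ G_2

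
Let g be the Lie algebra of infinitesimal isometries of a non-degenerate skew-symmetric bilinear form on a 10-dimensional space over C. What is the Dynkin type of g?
C_5

This is sp(10), which has dimension 10(10+1)/2 = 55 and rank 10/2 = 5. In the classification of classical Lie algebras, the symplectic algebra sp(2n) has type C_n; here n = 5, so the Dynkin diagram is a chain of 5 nodes with a double edge at one end; the terminal node there is the unique long simple root (C_5). Hence the type is C_5.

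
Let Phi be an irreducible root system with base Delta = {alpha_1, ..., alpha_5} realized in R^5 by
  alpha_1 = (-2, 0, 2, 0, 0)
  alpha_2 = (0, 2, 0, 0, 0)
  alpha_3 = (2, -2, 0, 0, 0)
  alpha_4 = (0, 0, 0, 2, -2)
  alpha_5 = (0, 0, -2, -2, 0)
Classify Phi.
type B_5

Compute the Cartan integers a_ij = 2(alpha_i, alpha_j)/(alpha_j, alpha_j); the resulting 5x5 Cartan matrix is
[[2, 0, -1, 0, -1], [0, 2, -1, 0, 0], [-1, -2, 2, 0, 0], [0, 0, 0, 2, -1], [-1, 0, 0, -1, 2]].
The roots have two lengths (squared-length ratio 2:1); the short ones are alpha_{2}. The associated Dynkin diagram is a chain of 5 nodes with a double edge at one end; the terminal node there is the unique short simple root (B_5), so the type is B_5 (the algebra so(11)).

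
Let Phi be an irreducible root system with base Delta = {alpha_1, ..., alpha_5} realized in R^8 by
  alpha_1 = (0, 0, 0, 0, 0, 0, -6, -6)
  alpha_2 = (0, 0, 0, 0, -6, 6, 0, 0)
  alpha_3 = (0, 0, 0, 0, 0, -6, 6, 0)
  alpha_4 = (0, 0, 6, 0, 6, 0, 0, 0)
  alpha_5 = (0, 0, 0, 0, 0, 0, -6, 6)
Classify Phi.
D5

Compute the Cartan integers a_ij = 2(alpha_i, alpha_j)/(alpha_j, alpha_j); the resulting 5x5 Cartan matrix is
[[2, 0, -1, 0, 0], [0, 2, -1, -1, 0], [-1, -1, 2, 0, -1], [0, -1, 0, 2, 0], [0, 0, -1, 0, 2]].
All simple roots have the same length, so the diagram is simply laced. The associated Dynkin diagram is a chain of 3 nodes with a fork of two nodes at one end (D_5), so the type is D_5 (the algebra so(10)).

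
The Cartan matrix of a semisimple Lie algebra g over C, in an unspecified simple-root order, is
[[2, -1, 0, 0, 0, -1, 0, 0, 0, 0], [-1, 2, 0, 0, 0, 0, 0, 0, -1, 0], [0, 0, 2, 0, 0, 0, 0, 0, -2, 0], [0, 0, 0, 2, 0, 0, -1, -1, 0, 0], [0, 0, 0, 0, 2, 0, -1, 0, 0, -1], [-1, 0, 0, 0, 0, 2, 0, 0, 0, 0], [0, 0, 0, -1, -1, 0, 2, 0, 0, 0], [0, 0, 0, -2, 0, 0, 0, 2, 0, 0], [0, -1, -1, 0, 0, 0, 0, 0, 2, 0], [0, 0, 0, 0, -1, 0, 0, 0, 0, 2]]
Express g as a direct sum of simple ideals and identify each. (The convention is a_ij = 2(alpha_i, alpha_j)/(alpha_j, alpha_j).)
C_5 (sp(10)) ⊕ C_5 (sp(10))

The diagram associated to this matrix has two connected components: the simple roots {alpha_1, alpha_2, alpha_3, alpha_6, alpha_9} form a chain of 5 nodes with a double edge at one end; the terminal node there is the unique long simple root (C_5), and {alpha_4, alpha_5, alpha_7, alpha_8, alpha_10} form a chain of 5 nodes with a double edge at one end; the terminal node there is the unique long simple root (C_5). A semisimple Lie algebra decomposes uniquely as the direct sum of simple ideals, one per connected component of its Dynkin diagram, so g ≅ C_5 ⊕ C_5 (dimension 55 + 55 = 110).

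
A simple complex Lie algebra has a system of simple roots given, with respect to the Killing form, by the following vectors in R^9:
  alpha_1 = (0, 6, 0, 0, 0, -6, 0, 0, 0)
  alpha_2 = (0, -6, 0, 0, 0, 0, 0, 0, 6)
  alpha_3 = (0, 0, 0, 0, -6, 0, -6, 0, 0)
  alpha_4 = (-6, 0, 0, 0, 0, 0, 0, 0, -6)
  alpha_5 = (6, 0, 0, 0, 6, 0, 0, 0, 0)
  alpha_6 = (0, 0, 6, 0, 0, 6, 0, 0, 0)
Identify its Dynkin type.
Compute the Cartan integers a_ij = 2(alpha_i, alpha_j)/(alpha_j, alpha_j); the resulting 6x6 Cartan matrix is
[[2, -1, 0, 0, 0, -1], [-1, 2, 0, -1, 0, 0], [0, 0, 2, 0, -1, 0], [0, -1, 0, 2, -1, 0], [0, 0, -1, -1, 2, 0], [-1, 0, 0, 0, 0, 2]].
All simple roots have the same length, so the diagram is simply laced. The associated Dynkin diagram is a chain of 6 nodes with single edges (A_6), so the type is A_6 (the algebra sl(7)).

type A_6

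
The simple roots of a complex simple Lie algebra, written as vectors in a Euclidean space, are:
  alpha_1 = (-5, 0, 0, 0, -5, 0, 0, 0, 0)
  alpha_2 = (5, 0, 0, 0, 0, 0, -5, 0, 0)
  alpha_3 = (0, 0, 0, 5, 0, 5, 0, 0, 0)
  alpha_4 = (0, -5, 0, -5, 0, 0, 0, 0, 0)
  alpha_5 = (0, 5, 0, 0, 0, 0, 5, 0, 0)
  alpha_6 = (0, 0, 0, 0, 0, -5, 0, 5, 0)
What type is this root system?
A6

Compute the Cartan integers a_ij = 2(alpha_i, alpha_j)/(alpha_j, alpha_j); the resulting 6x6 Cartan matrix is
[[2, -1, 0, 0, 0, 0], [-1, 2, 0, 0, -1, 0], [0, 0, 2, -1, 0, -1], [0, 0, -1, 2, -1, 0], [0, -1, 0, -1, 2, 0], [0, 0, -1, 0, 0, 2]].
All simple roots have the same length, so the diagram is simply laced. The associated Dynkin diagram is a chain of 6 nodes with single edges (A_6), so the type is A_6 (the algebra sl(7)).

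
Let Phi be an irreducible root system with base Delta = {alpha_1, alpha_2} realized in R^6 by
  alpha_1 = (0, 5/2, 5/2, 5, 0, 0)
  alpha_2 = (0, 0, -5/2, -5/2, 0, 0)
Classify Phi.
G_2

Compute the Cartan integers a_ij = 2(alpha_i, alpha_j)/(alpha_j, alpha_j); the resulting 2x2 Cartan matrix is
[[2, -3], [-1, 2]].
The roots have two lengths (squared-length ratio 3:1); the short ones are alpha_{2}. The associated Dynkin diagram is two nodes joined by a triple edge (G_2), so the type is G_2.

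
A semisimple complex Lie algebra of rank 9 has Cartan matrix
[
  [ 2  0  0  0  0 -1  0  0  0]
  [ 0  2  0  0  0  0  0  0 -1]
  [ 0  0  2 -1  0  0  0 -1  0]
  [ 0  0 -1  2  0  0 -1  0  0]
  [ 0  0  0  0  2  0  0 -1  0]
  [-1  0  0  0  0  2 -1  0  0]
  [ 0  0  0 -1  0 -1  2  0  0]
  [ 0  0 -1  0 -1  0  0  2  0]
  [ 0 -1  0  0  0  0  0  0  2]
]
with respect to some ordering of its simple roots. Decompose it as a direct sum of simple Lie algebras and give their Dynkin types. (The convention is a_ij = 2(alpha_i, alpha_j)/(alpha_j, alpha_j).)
The diagram associated to this matrix has two connected components: the simple roots {alpha_2, alpha_9} form a chain of 2 nodes with single edges (A_2), and {alpha_1, alpha_3, alpha_4, alpha_5, alpha_6, alpha_7, alpha_8} form a chain of 7 nodes with single edges (A_7). A semisimple Lie algebra decomposes uniquely as the direct sum of simple ideals, one per connected component of its Dynkin diagram, so g ≅ A_2 ⊕ A_7 (dimension 8 + 63 = 71).

A2 + A7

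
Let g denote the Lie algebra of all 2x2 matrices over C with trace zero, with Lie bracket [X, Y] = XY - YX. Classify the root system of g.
A1

This is sl(2), which has dimension 2^2 - 1 = 3 and rank 2 - 1 = 1 (a Cartan subalgebra is the diagonal traceless matrices). In the classification of classical Lie algebras, the special linear algebra sl(n+1) has type A_n; here n = 1, so the Dynkin diagram is a chain of 1 nodes with single edges (A_1). Hence the type is A_1.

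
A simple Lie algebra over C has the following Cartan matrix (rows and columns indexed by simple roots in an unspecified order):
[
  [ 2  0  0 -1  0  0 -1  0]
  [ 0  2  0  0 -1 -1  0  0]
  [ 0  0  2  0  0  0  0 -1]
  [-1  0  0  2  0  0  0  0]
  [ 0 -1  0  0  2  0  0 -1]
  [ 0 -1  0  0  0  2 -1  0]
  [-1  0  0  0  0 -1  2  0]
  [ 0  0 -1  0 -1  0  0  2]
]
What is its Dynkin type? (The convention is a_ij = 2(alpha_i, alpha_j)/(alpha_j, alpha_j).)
A_8

The matrix has rank 8 with 2's on the diagonal. Reading the off-diagonal entries as Dynkin edges (a single edge where a_ij = a_ji = -1; a double or triple edge where a_ij * a_ji = 2 or 3), the diagram is a chain of 8 nodes with single edges (A_8). One simple-root ordering that puts it in standard form is (alpha_3, alpha_8, alpha_5, alpha_2, alpha_6, alpha_7, alpha_1, alpha_4). So the algebra is type A_8, i.e. sl(9).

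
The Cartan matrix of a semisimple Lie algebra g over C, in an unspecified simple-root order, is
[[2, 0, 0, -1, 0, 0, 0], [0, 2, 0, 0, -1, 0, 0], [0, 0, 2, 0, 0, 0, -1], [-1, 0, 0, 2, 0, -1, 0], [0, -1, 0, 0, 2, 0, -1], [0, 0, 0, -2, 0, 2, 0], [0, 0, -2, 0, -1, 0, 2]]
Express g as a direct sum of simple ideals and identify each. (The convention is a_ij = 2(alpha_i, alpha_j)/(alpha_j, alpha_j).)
The diagram associated to this matrix has two connected components: the simple roots {alpha_2, alpha_3, alpha_5, alpha_7} form a chain of 4 nodes with a double edge at one end; the terminal node there is the unique short simple root (B_4), and {alpha_1, alpha_4, alpha_6} form a chain of 3 nodes with a double edge at one end; the terminal node there is the unique long simple root (C_3). A semisimple Lie algebra decomposes uniquely as the direct sum of simple ideals, one per connected component of its Dynkin diagram, so g ≅ B_4 ⊕ C_3 (dimension 36 + 21 = 57).

B4 + C3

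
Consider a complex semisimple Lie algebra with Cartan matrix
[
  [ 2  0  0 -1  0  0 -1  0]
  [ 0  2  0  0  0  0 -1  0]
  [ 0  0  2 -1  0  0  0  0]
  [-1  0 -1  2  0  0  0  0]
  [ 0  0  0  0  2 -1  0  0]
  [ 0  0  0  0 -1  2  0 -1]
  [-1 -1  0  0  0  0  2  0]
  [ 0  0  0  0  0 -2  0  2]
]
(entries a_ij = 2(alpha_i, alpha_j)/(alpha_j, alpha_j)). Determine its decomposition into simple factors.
A5 + C3

The diagram associated to this matrix has two connected components: the simple roots {alpha_1, alpha_2, alpha_3, alpha_4, alpha_7} form a chain of 5 nodes with single edges (A_5), and {alpha_5, alpha_6, alpha_8} form a chain of 3 nodes with a double edge at one end; the terminal node there is the unique long simple root (C_3). A semisimple Lie algebra decomposes uniquely as the direct sum of simple ideals, one per connected component of its Dynkin diagram, so g ≅ A_5 ⊕ C_3 (dimension 35 + 21 = 56).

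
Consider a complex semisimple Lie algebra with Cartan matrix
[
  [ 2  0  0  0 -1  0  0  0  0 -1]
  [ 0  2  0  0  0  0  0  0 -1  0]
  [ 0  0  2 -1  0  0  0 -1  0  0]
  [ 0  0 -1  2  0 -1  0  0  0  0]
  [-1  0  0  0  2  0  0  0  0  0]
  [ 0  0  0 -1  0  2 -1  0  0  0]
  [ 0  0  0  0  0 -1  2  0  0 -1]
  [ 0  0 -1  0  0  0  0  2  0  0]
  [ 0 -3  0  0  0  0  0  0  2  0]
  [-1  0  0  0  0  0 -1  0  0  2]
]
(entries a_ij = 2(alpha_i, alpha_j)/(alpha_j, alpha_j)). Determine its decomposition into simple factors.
The diagram associated to this matrix has two connected components: the simple roots {alpha_1, alpha_3, alpha_4, alpha_5, alpha_6, alpha_7, alpha_8, alpha_10} form a chain of 8 nodes with single edges (A_8), and {alpha_2, alpha_9} form two nodes joined by a triple edge (G_2). A semisimple Lie algebra decomposes uniquely as the direct sum of simple ideals, one per connected component of its Dynkin diagram, so g ≅ A_8 ⊕ G_2 (dimension 80 + 14 = 94).

A8 ⊕ G2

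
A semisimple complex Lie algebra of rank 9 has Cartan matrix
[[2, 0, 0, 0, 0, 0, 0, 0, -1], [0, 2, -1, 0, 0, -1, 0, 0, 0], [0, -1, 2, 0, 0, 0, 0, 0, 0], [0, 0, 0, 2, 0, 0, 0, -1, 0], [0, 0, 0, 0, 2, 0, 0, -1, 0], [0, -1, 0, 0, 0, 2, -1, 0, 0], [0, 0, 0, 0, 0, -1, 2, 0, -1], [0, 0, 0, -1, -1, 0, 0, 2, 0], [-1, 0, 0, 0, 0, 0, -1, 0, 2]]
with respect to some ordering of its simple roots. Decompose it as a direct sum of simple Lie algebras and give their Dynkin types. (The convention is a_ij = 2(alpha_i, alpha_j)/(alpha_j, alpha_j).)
A3 + A6

The diagram associated to this matrix has two connected components: the simple roots {alpha_4, alpha_5, alpha_8} form a chain of 3 nodes with single edges (A_3), and {alpha_1, alpha_2, alpha_3, alpha_6, alpha_7, alpha_9} form a chain of 6 nodes with single edges (A_6). A semisimple Lie algebra decomposes uniquely as the direct sum of simple ideals, one per connected component of its Dynkin diagram, so g ≅ A_3 ⊕ A_6 (dimension 15 + 48 = 63).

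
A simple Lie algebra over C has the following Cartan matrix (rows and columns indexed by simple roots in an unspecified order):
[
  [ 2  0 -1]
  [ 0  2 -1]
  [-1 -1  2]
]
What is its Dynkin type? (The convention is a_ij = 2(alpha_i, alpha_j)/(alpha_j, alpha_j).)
The matrix has rank 3 with 2's on the diagonal. Reading the off-diagonal entries as Dynkin edges (a single edge where a_ij = a_ji = -1; a double or triple edge where a_ij * a_ji = 2 or 3), the diagram is a chain of 3 nodes with single edges (A_3). One simple-root ordering that puts it in standard form is (alpha_2, alpha_3, alpha_1). So the algebra is type A_3, i.e. sl(4).

A_3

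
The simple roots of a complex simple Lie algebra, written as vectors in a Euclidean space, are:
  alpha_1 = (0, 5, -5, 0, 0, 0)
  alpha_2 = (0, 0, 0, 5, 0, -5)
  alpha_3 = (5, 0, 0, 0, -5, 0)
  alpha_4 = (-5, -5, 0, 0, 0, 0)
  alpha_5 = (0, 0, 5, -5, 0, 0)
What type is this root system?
Compute the Cartan integers a_ij = 2(alpha_i, alpha_j)/(alpha_j, alpha_j); the resulting 5x5 Cartan matrix is
[[2, 0, 0, -1, -1], [0, 2, 0, 0, -1], [0, 0, 2, -1, 0], [-1, 0, -1, 2, 0], [-1, -1, 0, 0, 2]].
All simple roots have the same length, so the diagram is simply laced. The associated Dynkin diagram is a chain of 5 nodes with single edges (A_5), so the type is A_5 (the algebra sl(6)).

A_5 (sl(6))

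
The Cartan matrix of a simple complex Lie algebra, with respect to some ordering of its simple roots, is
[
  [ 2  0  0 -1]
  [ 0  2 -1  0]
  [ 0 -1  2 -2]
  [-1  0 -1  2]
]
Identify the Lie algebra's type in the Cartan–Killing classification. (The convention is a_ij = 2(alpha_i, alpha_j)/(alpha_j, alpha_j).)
F4

The matrix has rank 4 with 2's on the diagonal. Reading the off-diagonal entries as Dynkin edges (a single edge where a_ij = a_ji = -1; a double or triple edge where a_ij * a_ji = 2 or 3), the diagram is a chain of 4 nodes with a double edge between the middle two (F_4). One simple-root ordering that puts it in standard form is (alpha_2, alpha_3, alpha_4, alpha_1). So the algebra is type F_4.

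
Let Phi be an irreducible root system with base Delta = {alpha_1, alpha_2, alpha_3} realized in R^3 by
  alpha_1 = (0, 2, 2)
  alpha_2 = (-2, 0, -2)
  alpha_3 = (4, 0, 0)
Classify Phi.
type C_3

Compute the Cartan integers a_ij = 2(alpha_i, alpha_j)/(alpha_j, alpha_j); the resulting 3x3 Cartan matrix is
[[2, -1, 0], [-1, 2, -1], [0, -2, 2]].
The roots have two lengths (squared-length ratio 2:1); the short ones are alpha_{1,2}. The associated Dynkin diagram is a chain of 3 nodes with a double edge at one end; the terminal node there is the unique long simple root (C_3), so the type is C_3 (the algebra sp(6)).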